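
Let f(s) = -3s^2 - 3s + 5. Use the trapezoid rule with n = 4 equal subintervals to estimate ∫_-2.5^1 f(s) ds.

Δs = (1 − (-2.5))/4 = 0.875.
f(-2.5) = -6.25, f(-1.625) = 1.953125, f(-0.75) = 5.5625, f(0.125) = 4.578125, f(1) = -1.
T_4 = (Δs/2)·[f(s_0) + 2f(s_1) + 2f(s_2) + 2f(s_3) + f(s_4)].
Sum = 7.41015625.

7.41015625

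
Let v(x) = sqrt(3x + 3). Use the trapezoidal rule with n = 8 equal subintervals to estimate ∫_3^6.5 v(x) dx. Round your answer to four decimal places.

Δx = (6.5 − 3)/8 = 0.4375.
v(3) ≈ 3.4641, v(3.4375) ≈ 3.6486, v(3.875) ≈ 3.8243, v(4.3125) ≈ 3.9922, v(4.75) ≈ 4.1533, v(5.1875) ≈ 4.3084, v(5.625) ≈ 4.4581, v(6.0625) ≈ 4.6030, v(6.5) ≈ 4.7434.
T_8 = (Δx/2)·[v(x_0) + 2v(x_1) + ... + 2v(x_{7}) + v(x_8)].
Sum ≈ 14.4776.

14.4776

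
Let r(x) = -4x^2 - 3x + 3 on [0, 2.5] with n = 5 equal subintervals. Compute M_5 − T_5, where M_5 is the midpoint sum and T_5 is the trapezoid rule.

0.625

M_5 = -22.5.
T_5 = -23.125.
M_5 − T_5 = 0.625.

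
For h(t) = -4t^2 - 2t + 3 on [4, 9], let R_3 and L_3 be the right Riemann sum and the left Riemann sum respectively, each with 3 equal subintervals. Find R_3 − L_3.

R_3 ≈ -1170.92593.
L_3 ≈ -720.92593.
R_3 − L_3 = -450.

-450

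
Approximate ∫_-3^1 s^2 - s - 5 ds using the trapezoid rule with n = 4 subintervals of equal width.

-6

Δs = (1 − (-3))/4 = 1.
f(-3) = 7, f(-2) = 1, f(-1) = -3, f(0) = -5, f(1) = -5.
T_4 = (Δs/2)·[f(s_0) + 2f(s_1) + 2f(s_2) + 2f(s_3) + f(s_4)].
Sum = -6.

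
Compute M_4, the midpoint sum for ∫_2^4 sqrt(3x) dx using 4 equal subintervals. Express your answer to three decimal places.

Δx = (4 − 2)/4 = 0.5.
Midpoints: 2.25, 2.75, 3.25, 3.75.
f(2.25) ≈ 2.598, f(2.75) ≈ 2.872, f(3.25) ≈ 3.122, f(3.75) ≈ 3.354.
Sum = Δx · [f(2.25) + f(2.75) + f(3.25) + f(3.75)].
Sum ≈ 5.973.

5.973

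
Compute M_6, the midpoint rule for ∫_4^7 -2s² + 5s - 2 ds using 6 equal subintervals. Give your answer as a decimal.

-109.375

Δs = (7 − 4)/6 = 0.5.
Midpoints: 4.25, 4.75, 5.25, 5.75, 6.25, 6.75.
f(4.25) = -16.875, f(4.75) = -23.375, f(5.25) = -30.875, f(5.75) = -39.375, f(6.25) = -48.875, f(6.75) = -59.375.
Sum = Δs · [f(4.25) + f(4.75) + f(5.25) + ...].
Sum = -109.375.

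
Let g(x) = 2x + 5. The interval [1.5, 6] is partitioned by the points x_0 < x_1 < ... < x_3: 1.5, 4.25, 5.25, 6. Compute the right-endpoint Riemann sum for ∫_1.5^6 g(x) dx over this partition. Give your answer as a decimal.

65.375

Subinterval widths: 2.75, 1, 0.75.
Right endpoints: 4.25, 5.25, 6.
g(4.25) = 13.5, g(5.25) = 15.5, g(6) = 17.
Sum = Σ Δx_i · g(x_i).
Sum = 65.375.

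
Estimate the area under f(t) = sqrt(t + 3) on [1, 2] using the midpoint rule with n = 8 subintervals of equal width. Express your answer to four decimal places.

2.1202

Δt = (2 − 1)/8 = 0.125.
Midpoints: 1.0625, 1.1875, 1.3125, 1.4375, 1.5625, 1.6875, 1.8125, 1.9375.
f(1.0625) ≈ 2.0156, f(1.1875) ≈ 2.0463, f(1.3125) ≈ 2.0767, f(1.4375) ≈ 2.1065, f(1.5625) ≈ 2.1360, f(1.6875) ≈ 2.1651, f(1.8125) ≈ 2.1937, f(1.9375) ≈ 2.2220.
Sum = Δt · [f(1.0625) + f(1.1875) + f(1.3125) + ...].
Sum ≈ 2.1202.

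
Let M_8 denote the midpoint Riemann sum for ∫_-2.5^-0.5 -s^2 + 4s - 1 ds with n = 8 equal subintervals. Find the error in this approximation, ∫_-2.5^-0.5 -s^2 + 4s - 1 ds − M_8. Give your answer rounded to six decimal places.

Exact integral: ∫_-2.5^-0.5 f(s) ds ≈ -19.16666667.
M_8 = -19.15625.
Error ≈ -19.16666667 − (-19.15625) ≈ -0.010417.

-0.010417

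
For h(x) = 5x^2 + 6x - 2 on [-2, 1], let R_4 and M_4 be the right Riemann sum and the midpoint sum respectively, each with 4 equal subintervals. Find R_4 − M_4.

3.234375

R_4 = 2.53125.
M_4 = -0.703125.
R_4 − M_4 = 3.234375.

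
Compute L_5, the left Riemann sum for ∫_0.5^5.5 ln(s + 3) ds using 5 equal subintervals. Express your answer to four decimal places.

8.3483

Δs = (5.5 − 0.5)/5 = 1.
Left endpoints: 0.5, 1.5, 2.5, 3.5, 4.5.
f(0.5) ≈ 1.2528, f(1.5) ≈ 1.5041, f(2.5) ≈ 1.7047, f(3.5) ≈ 1.8718, f(4.5) ≈ 2.0149.
Sum = Δs · [f(0.5) + f(1.5) + f(2.5) + f(3.5) + f(4.5)].
Sum ≈ 8.3483.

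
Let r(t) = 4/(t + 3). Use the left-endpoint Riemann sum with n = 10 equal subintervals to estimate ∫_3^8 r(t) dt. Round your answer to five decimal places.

Δt = (8 − 3)/10 = 0.5.
Left endpoints: 3, 3.5, 4, 4.5, 5, 5.5, 6, 6.5, 7, 7.5.
r(3) = 2/3, r(3.5) = 8/13, r(4) = 4/7, r(4.5) = 8/15, r(5) = 0.5, r(5.5) = 8/17, r(6) = 4/9, r(6.5) = 8/19, r(7) = 0.4, r(7.5) = 8/21.
Sum = Δt · [r(3) + r(3.5) + r(4) + ...].
Sum ≈ 2.50193.

2.50193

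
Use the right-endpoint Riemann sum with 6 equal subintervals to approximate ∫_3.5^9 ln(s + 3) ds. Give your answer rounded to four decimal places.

Δs = (9 − 3.5)/6 = 11/12.
Right endpoints: 53/12, 16/3, 6.25, 43/6, 97/12, 9.
f(53/12) ≈ 2.0037, f(16/3) ≈ 2.1203, f(6.25) ≈ 2.2246, f(43/6) ≈ 2.3191, f(97/12) ≈ 2.4054, f(9) ≈ 2.4849.
Sum = Δs · [f(53/12) + f(16/3) + f(6.25) + ...].
Sum ≈ 12.4282.

12.4282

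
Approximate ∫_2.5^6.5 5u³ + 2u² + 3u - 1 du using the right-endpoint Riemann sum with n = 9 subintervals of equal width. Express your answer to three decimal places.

2720.763

Δu = (6.5 − 2.5)/9 = 4/9.
Right endpoints: 53/18, 61/18, 23/6, 77/18, 85/18, 31/6, 101/18, 109/18, 6.5.
f(53/18) = 891193/5832, f(61/18) = 1322321/5832, f(23/6) = 69451/216, f(77/18) = 2565121/5832, f(85/18) = 3407513/5832, f(31/6) = 163619/216, f(101/18) = 5611081/5832, f(109/18) = 7002977/5832, f(6.5) = 1476.125.
Sum = Δu · [f(53/18) + f(61/18) + f(23/6) + ...].
Sum ≈ 2720.763.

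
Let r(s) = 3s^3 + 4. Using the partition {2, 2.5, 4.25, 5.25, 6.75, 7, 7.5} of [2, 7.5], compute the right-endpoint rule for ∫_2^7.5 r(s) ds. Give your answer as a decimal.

3156.58984375

Subinterval widths: 0.5, 1.75, 1, 1.5, 0.25, 0.5.
Right endpoints: 2.5, 4.25, 5.25, 6.75, 7, 7.5.
r(2.5) = 50.875, r(4.25) = 234.296875, r(5.25) = 438.109375, r(6.75) = 926.640625, r(7) = 1033, r(7.5) = 1269.625.
Sum = Σ Δs_i · r(s_i).
Sum = 3156.58984375.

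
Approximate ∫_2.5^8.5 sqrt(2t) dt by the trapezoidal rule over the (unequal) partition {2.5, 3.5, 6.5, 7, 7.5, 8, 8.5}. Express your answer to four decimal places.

19.5573

Subinterval widths: 1, 3, 0.5, 0.5, 0.5, 0.5.
f(2.5) ≈ 2.2361, f(3.5) ≈ 2.6458, f(6.5) ≈ 3.6056, f(7) ≈ 3.7417, f(7.5) ≈ 3.8730, f(8) ≈ 4.0000, f(8.5) ≈ 4.1231.
On each subinterval the trapezoid contributes (Δt_i/2)·[f(t_{i-1}) + f(t_i)].
Sum ≈ 19.5573.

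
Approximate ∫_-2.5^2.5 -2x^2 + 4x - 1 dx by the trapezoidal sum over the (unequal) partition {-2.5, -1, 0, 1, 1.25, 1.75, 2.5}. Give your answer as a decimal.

Subinterval widths: 1.5, 1, 1, 0.25, 0.5, 0.75.
f(-2.5) = -23.5, f(-1) = -7, f(0) = -1, f(1) = 1, f(1.25) = 0.875, f(1.75) = -0.125, f(2.5) = -3.5.
On each subinterval the trapezoid contributes (Δx_i/2)·[f(x_{i-1}) + f(x_i)].
Sum = -27.8125.

-27.8125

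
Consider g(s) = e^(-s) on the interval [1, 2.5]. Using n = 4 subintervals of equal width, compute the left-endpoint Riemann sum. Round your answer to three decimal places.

0.343

Δs = (2.5 − 1)/4 = 0.375.
Left endpoints: 1, 1.375, 1.75, 2.125.
g(1) ≈ 0.368, g(1.375) ≈ 0.253, g(1.75) ≈ 0.174, g(2.125) ≈ 0.119.
Sum = Δs · [g(1) + g(1.375) + g(1.75) + g(2.125)].
Sum ≈ 0.343.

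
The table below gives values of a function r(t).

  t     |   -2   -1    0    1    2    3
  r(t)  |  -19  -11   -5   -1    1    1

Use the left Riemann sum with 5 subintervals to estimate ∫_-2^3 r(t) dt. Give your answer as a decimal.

Δt = 1.
Sum = 1·[(-19) + (-11) + (-5) + (-1) + 1] = -35.

-35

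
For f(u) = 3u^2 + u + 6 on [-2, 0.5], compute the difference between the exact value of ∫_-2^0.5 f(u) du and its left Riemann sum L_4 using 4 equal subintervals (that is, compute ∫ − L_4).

-3.22265625

Exact integral: ∫_-2^0.5 f(u) du = 21.25.
L_4 = 24.47265625.
Error = 21.25 − 24.47265625 = -3.22265625.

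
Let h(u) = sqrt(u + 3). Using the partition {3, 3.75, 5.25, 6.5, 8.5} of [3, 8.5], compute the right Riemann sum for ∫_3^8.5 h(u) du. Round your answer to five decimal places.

16.89207

Subinterval widths: 0.75, 1.5, 1.25, 2.
Right endpoints: 3.75, 5.25, 6.5, 8.5.
h(3.75) ≈ 2.59808, h(5.25) ≈ 2.87228, h(6.5) ≈ 3.08221, h(8.5) ≈ 3.39116.
Sum = Σ Δu_i · h(u_i).
Sum ≈ 16.89207.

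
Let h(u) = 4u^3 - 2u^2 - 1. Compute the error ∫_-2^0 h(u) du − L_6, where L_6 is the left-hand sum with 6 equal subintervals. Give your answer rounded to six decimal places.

7.185185

Exact integral: ∫_-2^0 h(u) du ≈ -23.33333333.
L_6 ≈ -30.51851852.
Error ≈ -23.33333333 − (-30.51851852) ≈ 7.185185.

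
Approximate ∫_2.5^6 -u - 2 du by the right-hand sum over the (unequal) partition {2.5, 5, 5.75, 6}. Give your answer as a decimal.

-25.3125

Subinterval widths: 2.5, 0.75, 0.25.
Right endpoints: 5, 5.75, 6.
f(5) = -7, f(5.75) = -7.75, f(6) = -8.
Sum = Σ Δu_i · f(u_i).
Sum = -25.3125.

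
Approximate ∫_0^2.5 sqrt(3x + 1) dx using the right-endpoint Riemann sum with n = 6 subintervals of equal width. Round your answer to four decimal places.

5.6699

Δx = (2.5 − 0)/6 = 5/12.
Right endpoints: 5/12, 5/6, 1.25, 5/3, 25/12, 2.5.
f(5/12) ≈ 1.5000, f(5/6) ≈ 1.8708, f(1.25) ≈ 2.1794, f(5/3) ≈ 2.4495, f(25/12) ≈ 2.6926, f(2.5) ≈ 2.9155.
Sum = Δx · [f(5/12) + f(5/6) + f(1.25) + ...].
Sum ≈ 5.6699.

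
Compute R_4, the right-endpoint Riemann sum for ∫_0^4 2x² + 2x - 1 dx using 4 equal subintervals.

76

Δx = (4 − 0)/4 = 1.
Right endpoints: 1, 2, 3, 4.
f(1) = 3, f(2) = 11, f(3) = 23, f(4) = 39.
Sum = Δx · [f(1) + f(2) + f(3) + f(4)].
Sum = 76.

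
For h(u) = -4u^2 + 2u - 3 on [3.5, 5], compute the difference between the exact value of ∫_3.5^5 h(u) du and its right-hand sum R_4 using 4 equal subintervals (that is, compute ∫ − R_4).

9.140625

Exact integral: ∫_3.5^5 h(u) du = -101.25.
R_4 = -110.390625.
Error = -101.25 − (-110.390625) = 9.140625.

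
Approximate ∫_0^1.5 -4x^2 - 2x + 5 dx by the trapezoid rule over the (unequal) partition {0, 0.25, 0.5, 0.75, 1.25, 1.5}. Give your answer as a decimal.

0.625

Subinterval widths: 0.25, 0.25, 0.25, 0.5, 0.25.
f(0) = 5, f(0.25) = 4.25, f(0.5) = 3, f(0.75) = 1.25, f(1.25) = -3.75, f(1.5) = -7.
On each subinterval the trapezoid contributes (Δx_i/2)·[f(x_{i-1}) + f(x_i)].
Sum = 0.625.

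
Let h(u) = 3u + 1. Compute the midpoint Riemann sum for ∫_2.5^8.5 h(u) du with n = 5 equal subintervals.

Δu = (8.5 − 2.5)/5 = 1.2.
Midpoints: 3.1, 4.3, 5.5, 6.7, 7.9.
h(3.1) = 10.3, h(4.3) = 13.9, h(5.5) = 17.5, h(6.7) = 21.1, h(7.9) = 24.7.
Sum = Δu · [h(3.1) + h(4.3) + h(5.5) + h(6.7) + h(7.9)].
Sum = 105.

105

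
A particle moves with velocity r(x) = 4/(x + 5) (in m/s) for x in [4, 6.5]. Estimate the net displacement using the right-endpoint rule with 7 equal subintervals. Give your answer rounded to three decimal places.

0.963

Δx = (6.5 − 4)/7 = 5/14.
Right endpoints: 61/14, 33/7, 71/14, 38/7, 81/14, 43/7, 6.5.
r(61/14) = 56/131, r(33/7) = 7/17, r(71/14) = 56/141, r(38/7) = 28/73, r(81/14) = 56/151, r(43/7) = 14/39, r(6.5) = 8/23.
Sum = Δx · [r(61/14) + r(33/7) + r(71/14) + ...].
Sum ≈ 0.963.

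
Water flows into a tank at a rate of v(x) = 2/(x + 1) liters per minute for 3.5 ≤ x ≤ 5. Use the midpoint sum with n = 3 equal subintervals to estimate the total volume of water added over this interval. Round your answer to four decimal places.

Δx = (5 − 3.5)/3 = 0.5.
Midpoints: 3.75, 4.25, 4.75.
v(3.75) = 8/19, v(4.25) = 8/21, v(4.75) = 8/23.
Sum = Δx · [v(3.75) + v(4.25) + v(4.75)].
Sum ≈ 0.5749.

0.5749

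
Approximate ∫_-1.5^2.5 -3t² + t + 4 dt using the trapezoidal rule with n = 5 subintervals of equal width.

Δt = (2.5 − (-1.5))/5 = 0.8.
f(-1.5) = -4.25, f(-0.7) = 1.83, f(0.1) = 4.07, f(0.9) = 2.47, f(1.7) = -2.97, f(2.5) = -12.25.
T_5 = (Δt/2)·[f(t_0) + 2f(t_1) + ... + 2f(t_{4}) + f(t_5)].
Sum = -2.28.

-2.28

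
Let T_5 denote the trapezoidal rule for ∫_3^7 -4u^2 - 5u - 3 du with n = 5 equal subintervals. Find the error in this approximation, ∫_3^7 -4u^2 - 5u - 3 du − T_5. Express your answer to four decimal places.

Exact integral: ∫_3^7 f(u) du ≈ -533.333333.
T_5 = -535.04.
Error ≈ -533.333333 − (-535.04) ≈ 1.7067.

1.7067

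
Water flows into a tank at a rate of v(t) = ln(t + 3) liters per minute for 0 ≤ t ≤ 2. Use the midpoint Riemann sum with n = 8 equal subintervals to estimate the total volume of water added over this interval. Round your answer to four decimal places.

Δt = (2 − 0)/8 = 0.25.
Midpoints: 0.125, 0.375, 0.625, 0.875, 1.125, 1.375, 1.625, 1.875.
v(0.125) ≈ 1.1394, v(0.375) ≈ 1.2164, v(0.625) ≈ 1.2879, v(0.875) ≈ 1.3545, v(1.125) ≈ 1.4171, v(1.375) ≈ 1.4759, v(1.625) ≈ 1.5315, v(1.875) ≈ 1.5841.
Sum = Δt · [v(0.125) + v(0.375) + v(0.625) + ...].
Sum ≈ 2.7517.

2.7517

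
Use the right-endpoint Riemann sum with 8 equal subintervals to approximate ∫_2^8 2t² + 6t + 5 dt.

Δt = (8 − 2)/8 = 0.75.
Right endpoints: 2.75, 3.5, 4.25, 5, 5.75, 6.5, 7.25, 8.
f(2.75) = 36.625, f(3.5) = 50.5, f(4.25) = 66.625, f(5) = 85, f(5.75) = 105.625, f(6.5) = 128.5, f(7.25) = 153.625, f(8) = 181.
Sum = Δt · [f(2.75) + f(3.5) + f(4.25) + ...].
Sum = 605.625.

605.625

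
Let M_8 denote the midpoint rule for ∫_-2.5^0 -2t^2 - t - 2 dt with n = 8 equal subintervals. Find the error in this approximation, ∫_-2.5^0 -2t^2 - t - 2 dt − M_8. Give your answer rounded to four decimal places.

Exact integral: ∫_-2.5^0 f(t) dt ≈ -12.291667.
M_8 ≈ -12.250977.
Error ≈ -12.291667 − (-12.250977) ≈ -0.0407.

-0.0407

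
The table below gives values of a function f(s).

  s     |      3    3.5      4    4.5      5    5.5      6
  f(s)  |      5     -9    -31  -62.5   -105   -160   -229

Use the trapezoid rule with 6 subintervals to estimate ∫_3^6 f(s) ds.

Δs = 0.5.
T_6 = (0.5/2)·[5 + 2·(-9) + 2·(-31) + 2·(-62.5) + 2·(-105) + 2·(-160) + (-229)] = -239.75.

-239.75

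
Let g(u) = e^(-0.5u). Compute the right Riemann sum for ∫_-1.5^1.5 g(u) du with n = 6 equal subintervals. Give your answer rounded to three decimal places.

2.895

Δu = (1.5 − (-1.5))/6 = 0.5.
Right endpoints: -1, -0.5, 0, 0.5, 1, 1.5.
g(-1) ≈ 1.649, g(-0.5) ≈ 1.284, g(0) ≈ 1.000, g(0.5) ≈ 0.779, g(1) ≈ 0.607, g(1.5) ≈ 0.472.
Sum = Δu · [g(-1) + g(-0.5) + g(0) + ...].
Sum ≈ 2.895.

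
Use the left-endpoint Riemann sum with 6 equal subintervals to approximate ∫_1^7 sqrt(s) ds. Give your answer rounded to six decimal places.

10.831822

Δs = (7 − 1)/6 = 1.
Left endpoints: 1, 2, 3, 4, 5, 6.
f(1) ≈ 1.000000, f(2) ≈ 1.414214, f(3) ≈ 1.732051, f(4) ≈ 2.000000, f(5) ≈ 2.236068, f(6) ≈ 2.449490.
Sum = Δs · [f(1) + f(2) + f(3) + ...].
Sum ≈ 10.831822.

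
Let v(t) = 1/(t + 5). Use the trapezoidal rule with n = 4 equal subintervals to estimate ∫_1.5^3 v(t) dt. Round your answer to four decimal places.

0.2077

Δt = (3 − 1.5)/4 = 0.375.
v(1.5) = 2/13, v(1.875) = 8/55, v(2.25) = 4/29, v(2.625) = 8/61, v(3) = 0.125.
T_4 = (Δt/2)·[v(t_0) + 2v(t_1) + 2v(t_2) + 2v(t_3) + v(t_4)].
Sum ≈ 0.2077.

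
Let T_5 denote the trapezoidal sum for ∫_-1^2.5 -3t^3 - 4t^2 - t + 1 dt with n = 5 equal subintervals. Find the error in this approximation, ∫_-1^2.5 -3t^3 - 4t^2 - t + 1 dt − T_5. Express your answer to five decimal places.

3.07271

Exact integral: ∫_-1^2.5 f(t) dt ≈ -49.8385417.
T_5 = -52.91125.
Error ≈ -49.8385417 − (-52.91125) ≈ 3.07271.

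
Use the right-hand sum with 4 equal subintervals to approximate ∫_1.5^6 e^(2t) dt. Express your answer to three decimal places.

Δt = (6 − 1.5)/4 = 1.125.
Right endpoints: 2.625, 3.75, 4.875, 6.
f(2.625) ≈ 190.566, f(3.75) ≈ 1808.042, f(4.875) ≈ 17154.229, f(6) ≈ 162754.791.
Sum = Δt · [f(2.625) + f(3.75) + f(4.875) + f(6)].
Sum ≈ 204646.083.

204646.083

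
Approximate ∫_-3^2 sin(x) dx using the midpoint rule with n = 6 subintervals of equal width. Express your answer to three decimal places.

Δx = (2 − (-3))/6 = 5/6.
Midpoints: -31/12, -1.75, -11/12, -1/12, 0.75, 19/12.
f(-31/12) ≈ -0.530, f(-1.75) ≈ -0.984, f(-11/12) ≈ -0.794, f(-1/12) ≈ -0.083, f(0.75) ≈ 0.682, f(19/12) ≈ 1.000.
Sum = Δx · [f(-31/12) + f(-1.75) + f(-11/12) + ...].
Sum ≈ -0.591.

-0.591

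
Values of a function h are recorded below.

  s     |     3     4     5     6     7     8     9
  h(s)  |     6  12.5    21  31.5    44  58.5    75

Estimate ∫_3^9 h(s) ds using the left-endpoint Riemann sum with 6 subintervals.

Δs = 1.
Sum = 1·[6 + 12.5 + 21 + 31.5 + 44 + 58.5] = 173.5.

173.5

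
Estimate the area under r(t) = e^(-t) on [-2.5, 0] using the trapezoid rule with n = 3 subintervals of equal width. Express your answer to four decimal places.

11.8223

Δt = (0 − (-2.5))/3 = 5/6.
r(-2.5) ≈ 12.1825, r(-5/3) ≈ 5.2945, r(-5/6) ≈ 2.3010, r(0) ≈ 1.0000.
T_3 = (Δt/2)·[r(t_0) + 2r(t_1) + 2r(t_2) + r(t_3)].
Sum ≈ 11.8223.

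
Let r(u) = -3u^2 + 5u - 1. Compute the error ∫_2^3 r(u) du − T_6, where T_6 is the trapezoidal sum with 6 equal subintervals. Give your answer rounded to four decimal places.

0.0139

Exact integral: ∫_2^3 r(u) du = -7.5.
T_6 ≈ -7.513889.
Error ≈ -7.5 − (-7.513889) ≈ 0.0139.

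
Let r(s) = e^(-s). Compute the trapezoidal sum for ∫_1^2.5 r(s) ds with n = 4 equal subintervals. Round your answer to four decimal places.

0.2891

Δs = (2.5 − 1)/4 = 0.375.
r(1) ≈ 0.3679, r(1.375) ≈ 0.2528, r(1.75) ≈ 0.1738, r(2.125) ≈ 0.1194, r(2.5) ≈ 0.0821.
T_4 = (Δs/2)·[r(s_0) + 2r(s_1) + 2r(s_2) + 2r(s_3) + r(s_4)].
Sum ≈ 0.2891.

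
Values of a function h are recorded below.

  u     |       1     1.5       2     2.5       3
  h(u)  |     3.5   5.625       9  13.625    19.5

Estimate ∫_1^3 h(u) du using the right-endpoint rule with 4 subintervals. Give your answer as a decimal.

23.875

Δu = 0.5.
Sum = 0.5·[5.625 + 9 + 13.625 + 19.5] = 23.875.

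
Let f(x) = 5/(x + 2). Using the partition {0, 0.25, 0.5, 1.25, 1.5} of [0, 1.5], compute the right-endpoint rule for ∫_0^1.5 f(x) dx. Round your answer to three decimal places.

Subinterval widths: 0.25, 0.25, 0.75, 0.25.
Right endpoints: 0.25, 0.5, 1.25, 1.5.
f(0.25) = 20/9, f(0.5) = 2, f(1.25) = 20/13, f(1.5) = 10/7.
Sum = Σ Δx_i · f(x_i).
Sum ≈ 2.567.

2.567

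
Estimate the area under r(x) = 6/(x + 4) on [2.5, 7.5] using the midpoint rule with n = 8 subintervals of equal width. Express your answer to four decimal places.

Δx = (7.5 − 2.5)/8 = 0.625.
Midpoints: 2.8125, 3.4375, 4.0625, 4.6875, 5.3125, 5.9375, 6.5625, 7.1875.
r(2.8125) = 96/109, r(3.4375) = 96/119, r(4.0625) = 32/43, r(4.6875) = 96/139, r(5.3125) = 96/149, r(5.9375) = 32/53, r(6.5625) = 96/169, r(7.1875) = 96/179.
Sum = Δx · [r(2.8125) + r(3.4375) + r(4.0625) + ...].
Sum ≈ 3.4217.

3.4217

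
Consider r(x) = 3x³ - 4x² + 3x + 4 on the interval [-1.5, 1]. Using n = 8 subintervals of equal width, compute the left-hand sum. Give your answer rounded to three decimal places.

Δx = (1 − (-1.5))/8 = 0.3125.
Left endpoints: -1.5, -1.1875, -0.875, -0.5625, -0.25, 0.0625, 0.375, 0.6875.
r(-1.5) = -19.625, r(-1.1875) = -41889/4096, r(-0.875) = -1893/512, r(-0.5625) = 2101/4096, r(-0.25) = 2.953125, r(0.0625) = 17091/4096, r(0.375) = 2417/512, r(0.6875) = 21081/4096.
Sum = Δx · [r(-1.5) + r(-1.1875) + r(-0.875) + ...].
Sum ≈ -5.013.

-5.013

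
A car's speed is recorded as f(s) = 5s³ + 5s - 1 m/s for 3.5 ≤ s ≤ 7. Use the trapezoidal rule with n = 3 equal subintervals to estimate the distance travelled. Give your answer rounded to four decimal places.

Δs = (7 − 3.5)/3 = 7/6.
f(3.5) = 230.875, f(14/3) = 14323/27, f(35/6) = 220459/216, f(7) = 1749.
T_3 = (Δs/2)·[f(s_0) + 2f(s_1) + 2f(s_2) + f(s_3)].
Sum ≈ 2964.5729.

2964.5729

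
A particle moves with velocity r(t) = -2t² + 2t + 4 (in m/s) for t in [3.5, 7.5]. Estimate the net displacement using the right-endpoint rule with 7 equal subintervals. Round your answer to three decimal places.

Δt = (7.5 − 3.5)/7 = 4/7.
Right endpoints: 57/14, 65/14, 73/14, 81/14, 89/14, 97/14, 7.5.
r(57/14) = -2059/98, r(65/14) = -2923/98, r(73/14) = -3915/98, r(81/14) = -5035/98, r(89/14) = -6283/98, r(97/14) = -7659/98, r(7.5) = -93.5.
Sum = Δt · [r(57/14) + r(65/14) + r(73/14) + ...].
Sum ≈ -215.959.

-215.959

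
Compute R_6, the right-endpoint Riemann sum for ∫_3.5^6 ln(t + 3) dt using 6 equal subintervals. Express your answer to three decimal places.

Δt = (6 − 3.5)/6 = 5/12.
Right endpoints: 47/12, 13/3, 4.75, 31/6, 67/12, 6.
f(47/12) ≈ 1.934, f(13/3) ≈ 1.992, f(4.75) ≈ 2.048, f(31/6) ≈ 2.100, f(67/12) ≈ 2.150, f(6) ≈ 2.197.
Sum = Δt · [f(47/12) + f(13/3) + f(4.75) + ...].
Sum ≈ 5.175.

5.175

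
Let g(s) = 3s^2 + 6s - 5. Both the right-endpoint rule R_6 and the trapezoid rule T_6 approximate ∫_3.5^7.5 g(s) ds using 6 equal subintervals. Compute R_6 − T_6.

R_6 ≈ 543.888889.
T_6 ≈ 491.888889.
R_6 − T_6 = 52.

52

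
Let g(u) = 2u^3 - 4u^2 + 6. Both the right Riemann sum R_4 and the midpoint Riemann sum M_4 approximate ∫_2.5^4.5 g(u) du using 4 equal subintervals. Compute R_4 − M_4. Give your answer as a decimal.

R_4 = 122.
M_4 = 96.125.
R_4 − M_4 = 25.875.

25.875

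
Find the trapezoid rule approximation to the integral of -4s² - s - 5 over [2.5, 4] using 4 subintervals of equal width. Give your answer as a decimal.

-77.015625

Δs = (4 − 2.5)/4 = 0.375.
f(2.5) = -32.5, f(2.875) = -40.9375, f(3.25) = -50.5, f(3.625) = -61.1875, f(4) = -73.
T_4 = (Δs/2)·[f(s_0) + 2f(s_1) + 2f(s_2) + 2f(s_3) + f(s_4)].
Sum = -77.015625.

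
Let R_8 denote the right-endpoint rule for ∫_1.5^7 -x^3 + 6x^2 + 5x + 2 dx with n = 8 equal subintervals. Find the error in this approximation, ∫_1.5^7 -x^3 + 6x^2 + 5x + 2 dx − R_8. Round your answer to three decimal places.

13.796

Exact integral: ∫_1.5^7 f(x) dx = 208.140625.
R_8 ≈ 194.34497.
Error ≈ 208.140625 − 194.34497 ≈ 13.796.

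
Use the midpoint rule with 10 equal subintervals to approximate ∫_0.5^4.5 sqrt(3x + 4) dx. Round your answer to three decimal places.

13.404

Δx = (4.5 − 0.5)/10 = 0.4.
Midpoints: 0.7, 1.1, 1.5, 1.9, 2.3, 2.7, 3.1, 3.5, 3.9, 4.3.
f(0.7) ≈ 2.470, f(1.1) ≈ 2.702, f(1.5) ≈ 2.915, f(1.9) ≈ 3.114, f(2.3) ≈ 3.302, f(2.7) ≈ 3.479, f(3.1) ≈ 3.647, f(3.5) ≈ 3.808, f(3.9) ≈ 3.962, f(4.3) ≈ 4.111.
Sum = Δx · [f(0.7) + f(1.1) + f(1.5) + ...].
Sum ≈ 13.404.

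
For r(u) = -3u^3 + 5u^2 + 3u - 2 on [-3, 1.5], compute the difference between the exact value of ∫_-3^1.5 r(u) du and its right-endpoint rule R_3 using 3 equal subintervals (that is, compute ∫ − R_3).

Exact integral: ∫_-3^1.5 r(u) du = 88.453125.
R_3 = 24.75.
Error = 88.453125 − 24.75 = 63.703125.

63.703125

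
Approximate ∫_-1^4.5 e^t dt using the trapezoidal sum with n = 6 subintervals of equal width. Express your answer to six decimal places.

95.840583

Δt = (4.5 − (-1))/6 = 11/12.
f(-1) ≈ 0.367879, f(-1/12) ≈ 0.920044, f(5/6) ≈ 2.300976, f(1.75) ≈ 5.754603, f(8/3) ≈ 14.391916, f(43/12) ≈ 35.993319, f(4.5) ≈ 90.017131.
T_6 = (Δt/2)·[f(t_0) + 2f(t_1) + ... + 2f(t_{5}) + f(t_6)].
Sum ≈ 95.840583.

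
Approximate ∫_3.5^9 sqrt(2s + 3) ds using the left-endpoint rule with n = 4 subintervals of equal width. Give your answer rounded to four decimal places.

Δs = (9 − 3.5)/4 = 1.375.
Left endpoints: 3.5, 4.875, 6.25, 7.625.
f(3.5) ≈ 3.1623, f(4.875) ≈ 3.5707, f(6.25) ≈ 3.9370, f(7.625) ≈ 4.2720.
Sum = Δs · [f(3.5) + f(4.875) + f(6.25) + f(7.625)].
Sum ≈ 20.5452.

20.5452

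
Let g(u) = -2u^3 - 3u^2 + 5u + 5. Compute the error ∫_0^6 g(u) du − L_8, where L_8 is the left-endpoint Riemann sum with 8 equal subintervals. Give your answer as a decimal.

-179.4375

Exact integral: ∫_0^6 g(u) du = -744.
L_8 = -564.5625.
Error = -744 − (-564.5625) = -179.4375.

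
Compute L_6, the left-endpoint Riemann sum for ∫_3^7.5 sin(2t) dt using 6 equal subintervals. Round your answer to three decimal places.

Δt = (7.5 − 3)/6 = 0.75.
Left endpoints: 3, 3.75, 4.5, 5.25, 6, 6.75.
f(3) ≈ -0.279, f(3.75) ≈ 0.938, f(4.5) ≈ 0.412, f(5.25) ≈ -0.880, f(6) ≈ -0.537, f(6.75) ≈ 0.804.
Sum = Δt · [f(3) + f(3.75) + f(4.5) + ...].
Sum ≈ 0.344.

0.344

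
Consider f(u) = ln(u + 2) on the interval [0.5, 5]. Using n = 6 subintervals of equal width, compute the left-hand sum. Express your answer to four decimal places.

6.4325

Δu = (5 − 0.5)/6 = 0.75.
Left endpoints: 0.5, 1.25, 2, 2.75, 3.5, 4.25.
f(0.5) ≈ 0.9163, f(1.25) ≈ 1.1787, f(2) ≈ 1.3863, f(2.75) ≈ 1.5581, f(3.5) ≈ 1.7047, f(4.25) ≈ 1.8326.
Sum = Δu · [f(0.5) + f(1.25) + f(2) + ...].
Sum ≈ 6.4325.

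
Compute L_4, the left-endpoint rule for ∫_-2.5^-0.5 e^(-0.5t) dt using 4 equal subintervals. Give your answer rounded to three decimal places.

4.987

Δt = (-0.5 − (-2.5))/4 = 0.5.
Left endpoints: -2.5, -2, -1.5, -1.
f(-2.5) ≈ 3.490, f(-2) ≈ 2.718, f(-1.5) ≈ 2.117, f(-1) ≈ 1.649.
Sum = Δt · [f(-2.5) + f(-2) + f(-1.5) + f(-1)].
Sum ≈ 4.987.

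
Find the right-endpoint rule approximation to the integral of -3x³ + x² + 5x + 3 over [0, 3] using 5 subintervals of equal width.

-39.6

Δx = (3 − 0)/5 = 0.6.
Right endpoints: 0.6, 1.2, 1.8, 2.4, 3.
f(0.6) = 5.712, f(1.2) = 5.256, f(1.8) = -2.256, f(2.4) = -20.712, f(3) = -54.
Sum = Δx · [f(0.6) + f(1.2) + f(1.8) + f(2.4) + f(3)].
Sum = -39.6.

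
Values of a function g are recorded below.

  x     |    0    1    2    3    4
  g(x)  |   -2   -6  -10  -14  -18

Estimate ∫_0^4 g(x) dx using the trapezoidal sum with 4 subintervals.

Δx = 1.
T_4 = (1/2)·[(-2) + 2·(-6) + 2·(-10) + 2·(-14) + (-18)] = -40.

-40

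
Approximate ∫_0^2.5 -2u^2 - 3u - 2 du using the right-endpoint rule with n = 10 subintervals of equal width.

-27.34375

Δu = (2.5 − 0)/10 = 0.25.
Right endpoints: 0.25, 0.5, 0.75, 1, 1.25, 1.5, 1.75, 2, 2.25, 2.5.
f(0.25) = -2.875, f(0.5) = -4, f(0.75) = -5.375, f(1) = -7, f(1.25) = -8.875, f(1.5) = -11, f(1.75) = -13.375, f(2) = -16, f(2.25) = -18.875, f(2.5) = -22.
Sum = Δu · [f(0.25) + f(0.5) + f(0.75) + ...].
Sum = -27.34375.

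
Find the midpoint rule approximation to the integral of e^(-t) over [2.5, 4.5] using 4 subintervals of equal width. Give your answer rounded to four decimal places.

0.0702

Δt = (4.5 − 2.5)/4 = 0.5.
Midpoints: 2.75, 3.25, 3.75, 4.25.
f(2.75) ≈ 0.0639, f(3.25) ≈ 0.0388, f(3.75) ≈ 0.0235, f(4.25) ≈ 0.0143.
Sum = Δt · [f(2.75) + f(3.25) + f(3.75) + f(4.25)].
Sum ≈ 0.0702.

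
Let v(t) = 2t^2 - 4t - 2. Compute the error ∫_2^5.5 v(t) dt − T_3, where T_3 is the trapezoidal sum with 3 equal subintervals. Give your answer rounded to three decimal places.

-1.588

Exact integral: ∫_2^5.5 v(t) dt ≈ 46.08333.
T_3 ≈ 47.67130.
Error ≈ 46.08333 − 47.67130 ≈ -1.588.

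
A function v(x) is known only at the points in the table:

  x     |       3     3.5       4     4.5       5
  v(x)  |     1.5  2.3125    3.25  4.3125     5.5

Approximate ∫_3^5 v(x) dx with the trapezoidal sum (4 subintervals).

Δx = 0.5.
T_4 = (0.5/2)·[1.5 + 2·2.3125 + 2·3.25 + 2·4.3125 + 5.5] = 6.6875.

6.6875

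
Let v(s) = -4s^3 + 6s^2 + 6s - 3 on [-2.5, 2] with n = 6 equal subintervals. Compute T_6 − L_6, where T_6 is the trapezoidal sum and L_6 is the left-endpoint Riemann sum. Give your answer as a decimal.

T_6 = 53.859375.
L_6 = 84.234375.
T_6 − L_6 = -30.375.

-30.375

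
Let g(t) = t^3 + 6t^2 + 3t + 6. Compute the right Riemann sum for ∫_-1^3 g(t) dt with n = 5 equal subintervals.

Δt = (3 − (-1))/5 = 0.8.
Right endpoints: -0.2, 0.6, 1.4, 2.2, 3.
g(-0.2) = 5.632, g(0.6) = 10.176, g(1.4) = 24.704, g(2.2) = 52.288, g(3) = 96.
Sum = Δt · [g(-0.2) + g(0.6) + g(1.4) + g(2.2) + g(3)].
Sum = 151.04.

151.04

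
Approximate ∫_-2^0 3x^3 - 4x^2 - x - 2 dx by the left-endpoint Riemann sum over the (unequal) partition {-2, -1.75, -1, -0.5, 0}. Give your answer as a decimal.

Subinterval widths: 0.25, 0.75, 0.5, 0.5.
Left endpoints: -2, -1.75, -1, -0.5.
f(-2) = -40, f(-1.75) = -28.578125, f(-1) = -8, f(-0.5) = -2.875.
Sum = Σ Δx_i · f(x_i).
Sum = -36.87109375.

-36.87109375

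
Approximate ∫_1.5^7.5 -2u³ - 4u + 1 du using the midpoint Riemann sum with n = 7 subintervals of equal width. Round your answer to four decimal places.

Δu = (7.5 − 1.5)/7 = 6/7.
Midpoints: 27/14, 39/14, 51/14, 4.5, 75/14, 87/14, 99/14.
f(27/14) = -28895/1372, f(39/14) = -73235/1372, f(51/14) = -151271/1372, f(4.5) = -199.25, f(75/14) = -449903/1372, f(87/14) = -691235/1372, f(99/14) = -1007735/1372.
Sum = Δu · [f(27/14) + f(39/14) + f(51/14) + ...].
Sum ≈ -1671.5816.

-1671.5816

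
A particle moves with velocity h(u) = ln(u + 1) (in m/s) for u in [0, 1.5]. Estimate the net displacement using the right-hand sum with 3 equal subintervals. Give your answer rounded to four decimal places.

Δu = (1.5 − 0)/3 = 0.5.
Right endpoints: 0.5, 1, 1.5.
h(0.5) ≈ 0.4055, h(1) ≈ 0.6931, h(1.5) ≈ 0.9163.
Sum = Δu · [h(0.5) + h(1) + h(1.5)].
Sum ≈ 1.0075.

1.0075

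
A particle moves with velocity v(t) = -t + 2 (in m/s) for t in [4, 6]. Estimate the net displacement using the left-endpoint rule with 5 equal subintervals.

-5.6

Δt = (6 − 4)/5 = 0.4.
Left endpoints: 4, 4.4, 4.8, 5.2, 5.6.
v(4) = -2, v(4.4) = -2.4, v(4.8) = -2.8, v(5.2) = -3.2, v(5.6) = -3.6.
Sum = Δt · [v(4) + v(4.4) + v(4.8) + v(5.2) + v(5.6)].
Sum = -5.6.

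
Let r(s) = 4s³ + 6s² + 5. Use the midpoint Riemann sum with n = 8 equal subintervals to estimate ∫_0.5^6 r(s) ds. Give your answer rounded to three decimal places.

1745.439

Δs = (6 − 0.5)/8 = 0.6875.
Midpoints: 0.84375, 1.53125, 2.21875, 2.90625, 3.59375, 4.28125, 4.96875, 5.65625.
r(0.84375) = 95635/8192, r(1.53125) = 273857/8192, r(2.21875) = 640839/8192, r(2.90625) = 1260469/8192, r(3.59375) = 2196635/8192, r(4.28125) = 3513225/8192, r(4.96875) = 5274127/8192, r(5.65625) = 7543229/8192.
Sum = Δs · [r(0.84375) + r(1.53125) + r(2.21875) + ...].
Sum ≈ 1745.439.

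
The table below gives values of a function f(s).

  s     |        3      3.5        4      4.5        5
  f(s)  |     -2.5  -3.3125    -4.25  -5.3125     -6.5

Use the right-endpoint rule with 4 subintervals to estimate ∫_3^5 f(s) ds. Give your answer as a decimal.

Δs = 0.5.
Sum = 0.5·[(-3.3125) + (-4.25) + (-5.3125) + (-6.5)] = -9.6875.

-9.6875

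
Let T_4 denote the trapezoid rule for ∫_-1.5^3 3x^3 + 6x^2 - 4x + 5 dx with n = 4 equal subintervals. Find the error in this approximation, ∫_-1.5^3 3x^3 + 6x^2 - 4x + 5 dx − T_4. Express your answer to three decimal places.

-12.103

Exact integral: ∫_-1.5^3 f(x) dx = 126.703125.
T_4 ≈ 138.80566.
Error ≈ 126.703125 − 138.80566 ≈ -12.103.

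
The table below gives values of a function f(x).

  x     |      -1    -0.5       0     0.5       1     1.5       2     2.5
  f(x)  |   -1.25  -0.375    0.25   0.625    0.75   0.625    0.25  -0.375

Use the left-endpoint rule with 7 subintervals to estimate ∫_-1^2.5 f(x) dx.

0.4375

Δx = 0.5.
Sum = 0.5·[(-1.25) + (-0.375) + 0.25 + 0.625 + 0.75 + 0.625 + 0.25] = 0.4375.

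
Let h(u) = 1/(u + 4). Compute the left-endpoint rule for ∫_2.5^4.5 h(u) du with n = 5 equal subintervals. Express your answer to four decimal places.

Δu = (4.5 − 2.5)/5 = 0.4.
Left endpoints: 2.5, 2.9, 3.3, 3.7, 4.1.
h(2.5) = 2/13, h(2.9) = 10/69, h(3.3) = 10/73, h(3.7) = 10/77, h(4.1) = 10/81.
Sum = Δu · [h(2.5) + h(2.9) + h(3.3) + h(3.7) + h(4.1)].
Sum ≈ 0.2756.

0.2756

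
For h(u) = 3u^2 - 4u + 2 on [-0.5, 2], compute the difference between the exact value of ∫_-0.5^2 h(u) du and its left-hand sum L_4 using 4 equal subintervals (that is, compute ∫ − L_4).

-0.09765625

Exact integral: ∫_-0.5^2 h(u) du = 5.625.
L_4 = 5.72265625.
Error = 5.625 − 5.72265625 = -0.09765625.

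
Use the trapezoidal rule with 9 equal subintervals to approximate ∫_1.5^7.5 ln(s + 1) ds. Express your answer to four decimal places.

9.8894

Δs = (7.5 − 1.5)/9 = 2/3.
f(1.5) ≈ 0.9163, f(13/6) ≈ 1.1527, f(17/6) ≈ 1.3437, f(3.5) ≈ 1.5041, f(25/6) ≈ 1.6422, f(29/6) ≈ 1.7636, f(5.5) ≈ 1.8718, f(37/6) ≈ 1.9694, f(41/6) ≈ 2.0584, f(7.5) ≈ 2.1401.
T_9 = (Δs/2)·[f(s_0) + 2f(s_1) + ... + 2f(s_{8}) + f(s_9)].
Sum ≈ 9.8894.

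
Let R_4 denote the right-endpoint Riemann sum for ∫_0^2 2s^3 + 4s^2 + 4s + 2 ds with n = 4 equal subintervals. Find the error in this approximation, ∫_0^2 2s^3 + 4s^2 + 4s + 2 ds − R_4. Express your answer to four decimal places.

-10.8333

Exact integral: ∫_0^2 f(s) ds ≈ 30.666667.
R_4 = 41.5.
Error ≈ 30.666667 − 41.5 ≈ -10.8333.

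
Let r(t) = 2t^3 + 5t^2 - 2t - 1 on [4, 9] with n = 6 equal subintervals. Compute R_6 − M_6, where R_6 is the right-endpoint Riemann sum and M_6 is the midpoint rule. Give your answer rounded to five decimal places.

R_6 ≈ 4901.7129630.
M_6 ≈ 4178.1018519.
R_6 − M_6 ≈ 723.61111.

723.61111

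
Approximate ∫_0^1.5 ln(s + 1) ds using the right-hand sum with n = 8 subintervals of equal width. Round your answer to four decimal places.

Δs = (1.5 − 0)/8 = 0.1875.
Right endpoints: 0.1875, 0.375, 0.5625, 0.75, 0.9375, 1.125, 1.3125, 1.5.
f(0.1875) ≈ 0.1719, f(0.375) ≈ 0.3185, f(0.5625) ≈ 0.4463, f(0.75) ≈ 0.5596, f(0.9375) ≈ 0.6614, f(1.125) ≈ 0.7538, f(1.3125) ≈ 0.8383, f(1.5) ≈ 0.9163.
Sum = Δs · [f(0.1875) + f(0.375) + f(0.5625) + ...].
Sum ≈ 0.8749.

0.8749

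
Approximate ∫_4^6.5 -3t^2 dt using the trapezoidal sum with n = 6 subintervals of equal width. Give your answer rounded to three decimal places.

Δt = (6.5 − 4)/6 = 5/12.
f(4) = -48, f(53/12) = -2809/48, f(29/6) = -841/12, f(5.25) = -82.6875, f(17/3) = -289/3, f(73/12) = -5329/48, f(6.5) = -126.75.
T_6 = (Δt/2)·[f(t_0) + 2f(t_1) + ... + 2f(t_{5}) + f(t_6)].
Sum ≈ -210.842.

-210.842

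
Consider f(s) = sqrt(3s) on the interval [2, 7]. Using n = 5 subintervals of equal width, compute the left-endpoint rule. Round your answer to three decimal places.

Δs = (7 − 2)/5 = 1.
Left endpoints: 2, 3, 4, 5, 6.
f(2) ≈ 2.449, f(3) ≈ 3.000, f(4) ≈ 3.464, f(5) ≈ 3.873, f(6) ≈ 4.243.
Sum = Δs · [f(2) + f(3) + f(4) + f(5) + f(6)].
Sum ≈ 17.029.

17.029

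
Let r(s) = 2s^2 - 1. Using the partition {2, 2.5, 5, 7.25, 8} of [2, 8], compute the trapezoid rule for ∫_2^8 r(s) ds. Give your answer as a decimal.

Subinterval widths: 0.5, 2.5, 2.25, 0.75.
r(2) = 7, r(2.5) = 11.5, r(5) = 49, r(7.25) = 104.125, r(8) = 127.
On each subinterval the trapezoid contributes (Δs_i/2)·[r(s_{i-1}) + r(s_i)].
Sum = 339.1875.

339.1875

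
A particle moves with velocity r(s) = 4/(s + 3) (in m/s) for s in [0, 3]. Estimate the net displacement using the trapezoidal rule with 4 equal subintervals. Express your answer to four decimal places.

Δs = (3 − 0)/4 = 0.75.
r(0) = 4/3, r(0.75) = 16/15, r(1.5) = 8/9, r(2.25) = 16/21, r(3) = 2/3.
T_4 = (Δs/2)·[r(s_0) + 2r(s_1) + 2r(s_2) + 2r(s_3) + r(s_4)].
Sum ≈ 2.7881.

2.7881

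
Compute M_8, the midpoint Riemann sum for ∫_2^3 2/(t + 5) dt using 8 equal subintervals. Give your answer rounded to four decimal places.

0.2671

Δt = (3 − 2)/8 = 0.125.
Midpoints: 2.0625, 2.1875, 2.3125, 2.4375, 2.5625, 2.6875, 2.8125, 2.9375.
f(2.0625) = 32/113, f(2.1875) = 32/115, f(2.3125) = 32/117, f(2.4375) = 32/119, f(2.5625) = 32/121, f(2.6875) = 32/123, f(2.8125) = 0.256, f(2.9375) = 32/127.
Sum = Δt · [f(2.0625) + f(2.1875) + f(2.3125) + ...].
Sum ≈ 0.2671.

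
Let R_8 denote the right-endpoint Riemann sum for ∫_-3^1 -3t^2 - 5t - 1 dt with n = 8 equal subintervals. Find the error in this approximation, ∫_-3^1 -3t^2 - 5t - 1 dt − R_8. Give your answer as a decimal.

-0.5

Exact integral: ∫_-3^1 f(t) dt = -12.
R_8 = -11.5.
Error = -12 − (-11.5) = -0.5.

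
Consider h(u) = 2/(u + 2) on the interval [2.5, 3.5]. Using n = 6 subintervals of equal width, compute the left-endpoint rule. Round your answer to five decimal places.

Δu = (3.5 − 2.5)/6 = 1/6.
Left endpoints: 2.5, 8/3, 17/6, 3, 19/6, 10/3.
h(2.5) = 4/9, h(8/3) = 3/7, h(17/6) = 12/29, h(3) = 0.4, h(19/6) = 12/31, h(10/3) = 0.375.
Sum = Δu · [h(2.5) + h(8/3) + h(17/6) + ...].
Sum ≈ 0.40815.

0.40815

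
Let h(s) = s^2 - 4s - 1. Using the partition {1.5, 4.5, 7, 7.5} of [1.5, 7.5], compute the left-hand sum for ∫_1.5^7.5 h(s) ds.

-1.125

Subinterval widths: 3, 2.5, 0.5.
Left endpoints: 1.5, 4.5, 7.
h(1.5) = -4.75, h(4.5) = 1.25, h(7) = 20.
Sum = Σ Δs_i · h(s_i).
Sum = -1.125.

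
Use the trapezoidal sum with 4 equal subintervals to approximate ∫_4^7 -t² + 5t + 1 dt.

-7.78125

Δt = (7 − 4)/4 = 0.75.
f(4) = 5, f(4.75) = 2.1875, f(5.5) = -1.75, f(6.25) = -6.8125, f(7) = -13.
T_4 = (Δt/2)·[f(t_0) + 2f(t_1) + 2f(t_2) + 2f(t_3) + f(t_4)].
Sum = -7.78125.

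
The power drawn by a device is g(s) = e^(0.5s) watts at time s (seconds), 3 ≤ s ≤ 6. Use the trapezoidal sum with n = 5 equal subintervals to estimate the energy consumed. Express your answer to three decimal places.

Δs = (6 − 3)/5 = 0.6.
g(3) ≈ 4.482, g(3.6) ≈ 6.050, g(4.2) ≈ 8.166, g(4.8) ≈ 11.023, g(5.4) ≈ 14.880, g(6) ≈ 20.086.
T_5 = (Δs/2)·[g(s_0) + 2g(s_1) + ... + 2g(s_{4}) + g(s_5)].
Sum ≈ 31.441.

31.441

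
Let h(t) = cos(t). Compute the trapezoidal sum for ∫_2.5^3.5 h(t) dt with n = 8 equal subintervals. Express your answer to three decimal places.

Δt = (3.5 − 2.5)/8 = 0.125.
h(2.5) ≈ -0.801, h(2.625) ≈ -0.870, h(2.75) ≈ -0.924, h(2.875) ≈ -0.965, h(3) ≈ -0.990, h(3.125) ≈ -1.000, h(3.25) ≈ -0.994, h(3.375) ≈ -0.973, h(3.5) ≈ -0.936.
T_8 = (Δt/2)·[h(t_0) + 2h(t_1) + ... + 2h(t_{7}) + h(t_8)].
Sum ≈ -0.948.

-0.948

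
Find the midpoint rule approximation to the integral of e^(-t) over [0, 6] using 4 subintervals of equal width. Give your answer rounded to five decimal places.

0.90980

Δt = (6 − 0)/4 = 1.5.
Midpoints: 0.75, 2.25, 3.75, 5.25.
f(0.75) ≈ 0.47237, f(2.25) ≈ 0.10540, f(3.75) ≈ 0.02352, f(5.25) ≈ 0.00525.
Sum = Δt · [f(0.75) + f(2.25) + f(3.75) + f(5.25)].
Sum ≈ 0.90980.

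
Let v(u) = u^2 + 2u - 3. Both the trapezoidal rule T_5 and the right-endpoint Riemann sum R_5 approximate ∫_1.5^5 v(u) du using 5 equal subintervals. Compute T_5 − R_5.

-10.4125

T_5 = 53.0775.
R_5 = 63.49.
T_5 − R_5 = -10.4125.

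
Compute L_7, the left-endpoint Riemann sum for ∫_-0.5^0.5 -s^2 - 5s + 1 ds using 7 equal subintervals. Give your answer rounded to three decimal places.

Δs = (0.5 − (-0.5))/7 = 1/7.
Left endpoints: -0.5, -5/14, -3/14, -1/14, 1/14, 3/14, 5/14.
f(-0.5) = 3.25, f(-5/14) = 521/196, f(-3/14) = 397/196, f(-1/14) = 265/196, f(1/14) = 125/196, f(3/14) = -23/196, f(5/14) = -179/196.
Sum = Δs · [f(-0.5) + f(-5/14) + f(-3/14) + ...].
Sum ≈ 1.270.

1.270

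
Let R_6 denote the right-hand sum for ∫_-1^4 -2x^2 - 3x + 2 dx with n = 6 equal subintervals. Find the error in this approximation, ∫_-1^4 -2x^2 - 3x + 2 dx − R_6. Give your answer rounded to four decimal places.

Exact integral: ∫_-1^4 f(x) dx ≈ -55.833333.
R_6 ≈ -75.740741.
Error ≈ -55.833333 − (-75.740741) ≈ 19.9074.

19.9074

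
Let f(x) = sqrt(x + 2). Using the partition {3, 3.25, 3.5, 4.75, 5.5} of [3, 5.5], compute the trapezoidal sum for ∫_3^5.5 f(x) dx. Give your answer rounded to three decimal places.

Subinterval widths: 0.25, 0.25, 1.25, 0.75.
f(3) ≈ 2.236, f(3.25) ≈ 2.291, f(3.5) ≈ 2.345, f(4.75) ≈ 2.598, f(5.5) ≈ 2.739.
On each subinterval the trapezoid contributes (Δx_i/2)·[f(x_{i-1}) + f(x_i)].
Sum ≈ 6.236.

6.236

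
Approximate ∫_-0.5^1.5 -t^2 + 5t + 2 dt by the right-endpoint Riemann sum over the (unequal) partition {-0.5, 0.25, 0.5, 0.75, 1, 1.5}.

Subinterval widths: 0.75, 0.25, 0.25, 0.25, 0.5.
Right endpoints: 0.25, 0.5, 0.75, 1, 1.5.
f(0.25) = 3.1875, f(0.5) = 4.25, f(0.75) = 5.1875, f(1) = 6, f(1.5) = 7.25.
Sum = Σ Δt_i · f(t_i).
Sum = 9.875.

9.875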